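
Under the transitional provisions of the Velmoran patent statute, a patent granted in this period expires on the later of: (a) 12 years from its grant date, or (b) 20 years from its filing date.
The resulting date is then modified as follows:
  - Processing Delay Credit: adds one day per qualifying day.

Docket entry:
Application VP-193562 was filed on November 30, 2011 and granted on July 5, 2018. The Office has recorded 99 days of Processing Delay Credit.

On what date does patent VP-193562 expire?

2032-03-08

(a) grant + 12 years → 5 July 2030.
(b) filing + 20 years → 30 November 2031.
Later of the two: 30 November 2031.
Processing Delay Credit: +99 days → 8 March 2032.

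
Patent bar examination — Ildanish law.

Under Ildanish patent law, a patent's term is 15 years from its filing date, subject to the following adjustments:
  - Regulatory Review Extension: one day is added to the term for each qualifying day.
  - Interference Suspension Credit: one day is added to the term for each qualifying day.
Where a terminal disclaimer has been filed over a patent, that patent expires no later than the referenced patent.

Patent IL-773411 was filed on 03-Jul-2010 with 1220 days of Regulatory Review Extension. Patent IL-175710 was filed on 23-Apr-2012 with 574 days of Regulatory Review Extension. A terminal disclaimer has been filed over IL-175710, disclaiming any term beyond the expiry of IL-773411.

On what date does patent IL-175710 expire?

2028-11-04

Natural term of IL-175710:
  Base: filing + 15 years → 23 April 2027.
  Regulatory Review Extension: +574 days → 17 November 2028.
Expiry of referenced patent IL-773411:
  Base: filing + 15 years → 3 July 2025.
  Regulatory Review Extension: +1220 days → 4 November 2028.
Terminal disclaimer: IL-175710 expires on the earlier of 17 November 2028 and 4 November 2028.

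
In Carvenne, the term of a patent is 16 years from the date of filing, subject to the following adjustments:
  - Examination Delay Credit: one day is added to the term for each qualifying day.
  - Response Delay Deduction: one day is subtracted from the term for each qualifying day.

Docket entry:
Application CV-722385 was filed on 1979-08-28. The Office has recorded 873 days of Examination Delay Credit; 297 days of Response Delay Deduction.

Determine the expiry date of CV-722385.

1997-03-26

Base term: filing date + 16 years → 28 August 1995.
Examination Delay Credit: +873 days → 17 January 1998.
Response Delay Deduction: −297 days → 26 March 1997.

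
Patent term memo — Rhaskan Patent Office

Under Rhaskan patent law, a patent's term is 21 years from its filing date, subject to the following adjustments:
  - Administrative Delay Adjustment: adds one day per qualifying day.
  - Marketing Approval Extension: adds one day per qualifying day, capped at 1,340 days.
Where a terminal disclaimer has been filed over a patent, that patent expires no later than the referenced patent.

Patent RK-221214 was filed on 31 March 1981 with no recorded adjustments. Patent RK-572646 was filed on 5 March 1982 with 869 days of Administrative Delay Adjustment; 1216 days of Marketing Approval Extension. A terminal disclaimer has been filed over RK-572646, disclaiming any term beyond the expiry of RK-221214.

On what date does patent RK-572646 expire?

March 31, 2002

Natural term of RK-572646:
  Base: filing + 21 years → 5 March 2003.
  Administrative Delay Adjustment: +869 days → 21 July 2005.
  Marketing Approval Extension: 1216 days (within the 1340-day cap) → +1216 days → 18 November 2008.
Expiry of referenced patent RK-221214:
  Base: filing + 21 years → 31 March 2002.
Terminal disclaimer: RK-572646 expires on the earlier of 18 November 2008 and 31 March 2002.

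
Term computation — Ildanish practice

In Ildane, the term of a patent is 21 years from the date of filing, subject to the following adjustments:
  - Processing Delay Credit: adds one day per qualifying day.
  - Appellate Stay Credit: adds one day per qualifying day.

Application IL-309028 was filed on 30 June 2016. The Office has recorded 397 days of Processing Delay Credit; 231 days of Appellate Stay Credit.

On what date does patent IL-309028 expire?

Base term: filing date + 21 years → 30 June 2037.
Processing Delay Credit: +397 days → 1 August 2038.
Appellate Stay Credit: +231 days → 20 March 2039.

2039-03-20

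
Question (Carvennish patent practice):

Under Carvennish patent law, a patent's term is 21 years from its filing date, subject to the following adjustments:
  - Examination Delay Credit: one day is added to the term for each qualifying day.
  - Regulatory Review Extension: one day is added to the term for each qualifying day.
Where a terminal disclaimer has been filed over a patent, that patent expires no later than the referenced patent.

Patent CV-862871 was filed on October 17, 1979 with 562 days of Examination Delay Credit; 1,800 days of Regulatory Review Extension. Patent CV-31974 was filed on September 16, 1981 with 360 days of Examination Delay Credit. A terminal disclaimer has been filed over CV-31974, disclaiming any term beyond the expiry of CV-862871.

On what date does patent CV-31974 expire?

2003-09-11

Natural term of CV-31974:
  Base: filing + 21 years → 16 September 2002.
  Examination Delay Credit: +360 days → 11 September 2003.
Expiry of referenced patent CV-862871:
  Base: filing + 21 years → 17 October 2000.
  Examination Delay Credit: +562 days → 2 May 2002.
  Regulatory Review Extension: +1800 days → 6 April 2007.
Terminal disclaimer: CV-31974 expires on the earlier of 11 September 2003 and 6 April 2007.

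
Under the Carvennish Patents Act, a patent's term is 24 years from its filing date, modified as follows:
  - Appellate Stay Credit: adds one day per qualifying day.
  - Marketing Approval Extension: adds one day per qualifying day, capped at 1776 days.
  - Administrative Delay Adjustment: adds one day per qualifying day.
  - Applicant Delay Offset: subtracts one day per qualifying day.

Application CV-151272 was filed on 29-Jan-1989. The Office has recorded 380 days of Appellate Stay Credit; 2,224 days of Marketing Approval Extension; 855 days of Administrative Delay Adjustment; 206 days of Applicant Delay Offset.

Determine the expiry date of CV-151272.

October 4, 2020

Base term: filing date + 24 years → 29 January 2013.
Appellate Stay Credit: +380 days → 13 February 2014.
Marketing Approval Extension: 2224 days claimed exceeds the 1776-day cap, so +1776 days → 25 December 2018.
Administrative Delay Adjustment: +855 days → 28 April 2021.
Applicant Delay Offset: −206 days → 4 October 2020.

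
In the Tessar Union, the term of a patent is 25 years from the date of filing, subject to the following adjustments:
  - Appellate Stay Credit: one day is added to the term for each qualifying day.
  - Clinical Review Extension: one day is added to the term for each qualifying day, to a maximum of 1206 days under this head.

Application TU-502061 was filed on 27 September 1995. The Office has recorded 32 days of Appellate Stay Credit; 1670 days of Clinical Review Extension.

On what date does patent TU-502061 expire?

Base term: filing date + 25 years → 27 September 2020.
Appellate Stay Credit: +32 days → 29 October 2020.
Clinical Review Extension: 1670 days claimed exceeds the 1206-day cap, so +1206 days → 17 February 2024.

2024-02-17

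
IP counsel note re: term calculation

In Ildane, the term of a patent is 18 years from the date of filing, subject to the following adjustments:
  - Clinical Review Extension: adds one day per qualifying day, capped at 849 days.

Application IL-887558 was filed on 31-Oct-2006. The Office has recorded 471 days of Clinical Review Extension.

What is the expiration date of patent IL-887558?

Base term: filing date + 18 years → 31 October 2024.
Clinical Review Extension: 471 days (within the 849-day cap) → +471 days → 14 February 2026.

February 14, 2026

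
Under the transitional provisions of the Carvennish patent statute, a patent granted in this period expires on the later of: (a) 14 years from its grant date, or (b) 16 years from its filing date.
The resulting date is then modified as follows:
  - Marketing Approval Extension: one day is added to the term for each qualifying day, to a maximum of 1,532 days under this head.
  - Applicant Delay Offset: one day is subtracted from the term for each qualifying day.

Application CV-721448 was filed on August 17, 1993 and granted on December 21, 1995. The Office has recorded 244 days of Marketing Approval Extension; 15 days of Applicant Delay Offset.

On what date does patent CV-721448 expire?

(a) grant + 14 years → 21 December 2009.
(b) filing + 16 years → 17 August 2009.
Later of the two: 21 December 2009.
Marketing Approval Extension: 244 days (within the 1532-day cap) → +244 days → 22 August 2010.
Applicant Delay Offset: −15 days → 7 August 2010.

August 7, 2010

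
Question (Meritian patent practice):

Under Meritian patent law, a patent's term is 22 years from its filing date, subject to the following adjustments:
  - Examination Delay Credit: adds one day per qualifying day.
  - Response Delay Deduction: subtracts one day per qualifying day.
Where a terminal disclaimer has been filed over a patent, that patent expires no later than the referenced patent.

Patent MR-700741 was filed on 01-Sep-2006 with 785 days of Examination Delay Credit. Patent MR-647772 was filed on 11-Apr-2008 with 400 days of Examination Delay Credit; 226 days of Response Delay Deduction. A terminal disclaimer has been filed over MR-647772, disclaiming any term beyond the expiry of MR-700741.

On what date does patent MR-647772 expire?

2030-10-02

Natural term of MR-647772:
  Base: filing + 22 years → 11 April 2030.
  Examination Delay Credit: +400 days → 16 May 2031.
  Response Delay Deduction: −226 days → 2 October 2030.
Expiry of referenced patent MR-700741:
  Base: filing + 22 years → 1 September 2028.
  Examination Delay Credit: +785 days → 26 October 2030.
Terminal disclaimer: MR-647772 expires on the earlier of 2 October 2030 and 26 October 2030.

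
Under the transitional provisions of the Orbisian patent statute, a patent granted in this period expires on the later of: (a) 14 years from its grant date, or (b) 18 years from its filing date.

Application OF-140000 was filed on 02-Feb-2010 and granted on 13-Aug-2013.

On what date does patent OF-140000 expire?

February 2, 2028

(a) grant + 14 years → 13 August 2027.
(b) filing + 18 years → 2 February 2028.
Later of the two: 2 February 2028.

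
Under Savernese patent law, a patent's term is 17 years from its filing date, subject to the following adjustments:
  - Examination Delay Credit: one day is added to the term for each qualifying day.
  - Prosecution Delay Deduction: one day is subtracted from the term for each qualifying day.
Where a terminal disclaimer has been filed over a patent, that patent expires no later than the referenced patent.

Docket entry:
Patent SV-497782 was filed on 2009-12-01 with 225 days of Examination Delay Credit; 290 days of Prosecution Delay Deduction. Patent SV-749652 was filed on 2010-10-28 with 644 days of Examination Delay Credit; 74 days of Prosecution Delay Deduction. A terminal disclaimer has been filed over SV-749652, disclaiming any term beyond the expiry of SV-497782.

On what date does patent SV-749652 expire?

September 27, 2026

Natural term of SV-749652:
  Base: filing + 17 years → 28 October 2027.
  Examination Delay Credit: +644 days → 2 August 2029.
  Prosecution Delay Deduction: −74 days → 20 May 2029.
Expiry of referenced patent SV-497782:
  Base: filing + 17 years → 1 December 2026.
  Examination Delay Credit: +225 days → 14 July 2027.
  Prosecution Delay Deduction: −290 days → 27 September 2026.
Terminal disclaimer: SV-749652 expires on the earlier of 20 May 2029 and 27 September 2026.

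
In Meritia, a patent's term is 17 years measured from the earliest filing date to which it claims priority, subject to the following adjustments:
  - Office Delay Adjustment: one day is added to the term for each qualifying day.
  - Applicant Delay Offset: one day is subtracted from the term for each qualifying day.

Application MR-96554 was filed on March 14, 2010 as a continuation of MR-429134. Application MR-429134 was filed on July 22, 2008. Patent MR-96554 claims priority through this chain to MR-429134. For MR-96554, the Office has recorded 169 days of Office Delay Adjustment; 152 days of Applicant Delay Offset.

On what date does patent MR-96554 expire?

August 8, 2025

Earliest priority filing: 22 July 2008.
Base term: 22 July 2008 + 17 years → 22 July 2025.
Office Delay Adjustment: +169 days → 7 January 2026.
Applicant Delay Offset: −152 days → 8 August 2025.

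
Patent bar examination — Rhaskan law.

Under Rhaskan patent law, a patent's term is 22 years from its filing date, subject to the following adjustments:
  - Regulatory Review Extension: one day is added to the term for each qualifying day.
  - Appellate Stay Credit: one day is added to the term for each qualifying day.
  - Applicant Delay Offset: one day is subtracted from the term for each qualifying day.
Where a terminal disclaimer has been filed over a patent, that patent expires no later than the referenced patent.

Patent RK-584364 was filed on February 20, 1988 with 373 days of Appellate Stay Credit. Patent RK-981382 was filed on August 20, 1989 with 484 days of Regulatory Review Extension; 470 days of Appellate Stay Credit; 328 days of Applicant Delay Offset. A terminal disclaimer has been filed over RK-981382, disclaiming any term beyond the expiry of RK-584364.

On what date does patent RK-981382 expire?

2011-02-28

Natural term of RK-981382:
  Base: filing + 22 years → 20 August 2011.
  Regulatory Review Extension: +484 days → 16 December 2012.
  Appellate Stay Credit: +470 days → 31 March 2014.
  Applicant Delay Offset: −328 days → 7 May 2013.
Expiry of referenced patent RK-584364:
  Base: filing + 22 years → 20 February 2010.
  Appellate Stay Credit: +373 days → 28 February 2011.
Terminal disclaimer: RK-981382 expires on the earlier of 7 May 2013 and 28 February 2011.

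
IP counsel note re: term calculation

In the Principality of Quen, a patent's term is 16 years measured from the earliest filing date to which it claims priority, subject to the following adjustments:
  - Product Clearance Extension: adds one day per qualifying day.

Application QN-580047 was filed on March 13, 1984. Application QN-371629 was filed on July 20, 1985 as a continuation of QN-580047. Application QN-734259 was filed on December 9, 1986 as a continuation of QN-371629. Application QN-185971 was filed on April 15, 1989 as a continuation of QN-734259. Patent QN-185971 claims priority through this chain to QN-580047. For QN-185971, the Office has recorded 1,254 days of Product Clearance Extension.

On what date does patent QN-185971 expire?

Earliest priority filing: 13 March 1984.
Base term: 13 March 1984 + 16 years → 13 March 2000.
Product Clearance Extension: +1254 days → 19 August 2003.

2003-08-19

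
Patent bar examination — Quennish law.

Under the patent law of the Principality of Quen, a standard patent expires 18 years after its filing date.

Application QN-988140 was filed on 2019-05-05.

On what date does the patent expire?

2037-05-05

Filing date + 18 years → 5 May 2037.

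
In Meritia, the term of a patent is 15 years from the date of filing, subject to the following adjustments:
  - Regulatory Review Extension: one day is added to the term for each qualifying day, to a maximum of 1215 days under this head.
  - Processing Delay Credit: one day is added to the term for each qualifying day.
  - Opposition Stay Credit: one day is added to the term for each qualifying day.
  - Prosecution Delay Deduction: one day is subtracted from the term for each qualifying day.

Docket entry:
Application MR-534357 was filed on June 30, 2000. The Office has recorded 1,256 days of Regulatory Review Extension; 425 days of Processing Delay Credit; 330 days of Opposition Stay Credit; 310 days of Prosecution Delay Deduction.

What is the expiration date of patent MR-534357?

Base term: filing date + 15 years → 30 June 2015.
Regulatory Review Extension: 1256 days claimed exceeds the 1215-day cap, so +1215 days → 27 October 2018.
Processing Delay Credit: +425 days → 26 December 2019.
Opposition Stay Credit: +330 days → 20 November 2020.
Prosecution Delay Deduction: −310 days → 15 January 2020.

January 15, 2020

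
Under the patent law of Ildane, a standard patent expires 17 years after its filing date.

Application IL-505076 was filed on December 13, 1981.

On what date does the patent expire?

Filing date + 17 years → 13 December 1998.

1998-12-13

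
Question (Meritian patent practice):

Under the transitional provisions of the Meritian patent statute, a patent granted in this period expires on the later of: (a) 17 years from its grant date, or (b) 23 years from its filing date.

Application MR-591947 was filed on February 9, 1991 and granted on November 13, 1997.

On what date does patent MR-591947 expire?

(a) grant + 17 years → 13 November 2014.
(b) filing + 23 years → 9 February 2014.
Later of the two: 13 November 2014.

November 13, 2014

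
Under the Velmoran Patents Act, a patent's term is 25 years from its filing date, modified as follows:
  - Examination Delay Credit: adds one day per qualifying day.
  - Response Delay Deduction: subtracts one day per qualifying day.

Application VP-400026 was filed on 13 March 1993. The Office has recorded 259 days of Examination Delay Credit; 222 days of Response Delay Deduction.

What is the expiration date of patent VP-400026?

2018-04-19

Base term: filing date + 25 years → 13 March 2018.
Examination Delay Credit: +259 days → 27 November 2018.
Response Delay Deduction: −222 days → 19 April 2018.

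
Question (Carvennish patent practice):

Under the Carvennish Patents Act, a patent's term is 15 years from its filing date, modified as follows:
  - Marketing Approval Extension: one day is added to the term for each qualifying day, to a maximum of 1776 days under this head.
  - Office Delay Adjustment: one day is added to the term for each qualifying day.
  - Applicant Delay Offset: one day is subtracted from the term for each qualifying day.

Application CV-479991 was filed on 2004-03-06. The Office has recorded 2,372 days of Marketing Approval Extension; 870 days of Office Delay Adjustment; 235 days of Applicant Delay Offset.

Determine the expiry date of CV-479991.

2025-10-11

Base term: filing date + 15 years → 6 March 2019.
Marketing Approval Extension: 2372 days claimed exceeds the 1776-day cap, so +1776 days → 15 January 2024.
Office Delay Adjustment: +870 days → 3 June 2026.
Applicant Delay Offset: −235 days → 11 October 2025.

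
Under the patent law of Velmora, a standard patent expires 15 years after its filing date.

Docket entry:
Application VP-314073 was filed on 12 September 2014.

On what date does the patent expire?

Filing date + 15 years → 12 September 2029.

September 12, 2029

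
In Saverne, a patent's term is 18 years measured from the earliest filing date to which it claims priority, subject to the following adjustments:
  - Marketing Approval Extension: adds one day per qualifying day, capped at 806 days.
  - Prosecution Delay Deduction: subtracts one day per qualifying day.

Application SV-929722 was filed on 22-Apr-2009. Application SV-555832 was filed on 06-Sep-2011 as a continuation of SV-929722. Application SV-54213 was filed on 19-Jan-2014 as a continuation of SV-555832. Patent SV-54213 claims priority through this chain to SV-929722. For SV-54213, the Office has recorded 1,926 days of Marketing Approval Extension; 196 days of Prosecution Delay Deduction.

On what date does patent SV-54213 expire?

2028-12-22

Earliest priority filing: 22 April 2009.
Base term: 22 April 2009 + 18 years → 22 April 2027.
Marketing Approval Extension: 1926 days claimed exceeds the 806-day cap, so +806 days → 6 July 2029.
Prosecution Delay Deduction: −196 days → 22 December 2028.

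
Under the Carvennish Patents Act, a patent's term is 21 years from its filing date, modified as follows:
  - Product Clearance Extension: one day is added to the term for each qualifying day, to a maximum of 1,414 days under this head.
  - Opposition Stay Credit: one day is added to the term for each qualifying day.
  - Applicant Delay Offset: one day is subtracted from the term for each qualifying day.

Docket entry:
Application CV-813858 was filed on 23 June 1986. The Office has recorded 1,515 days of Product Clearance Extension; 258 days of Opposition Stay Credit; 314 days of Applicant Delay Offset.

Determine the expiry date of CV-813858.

2011-03-12

Base term: filing date + 21 years → 23 June 2007.
Product Clearance Extension: 1515 days claimed exceeds the 1414-day cap, so +1414 days → 7 May 2011.
Opposition Stay Credit: +258 days → 20 January 2012.
Applicant Delay Offset: −314 days → 12 March 2011.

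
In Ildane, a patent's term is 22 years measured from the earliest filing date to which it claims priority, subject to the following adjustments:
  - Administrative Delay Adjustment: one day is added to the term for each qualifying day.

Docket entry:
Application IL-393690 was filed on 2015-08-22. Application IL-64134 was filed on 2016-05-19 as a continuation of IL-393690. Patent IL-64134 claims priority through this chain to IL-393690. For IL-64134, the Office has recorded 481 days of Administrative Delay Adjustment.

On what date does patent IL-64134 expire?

Earliest priority filing: 22 August 2015.
Base term: 22 August 2015 + 22 years → 22 August 2037.
Administrative Delay Adjustment: +481 days → 16 December 2038.

December 16, 2038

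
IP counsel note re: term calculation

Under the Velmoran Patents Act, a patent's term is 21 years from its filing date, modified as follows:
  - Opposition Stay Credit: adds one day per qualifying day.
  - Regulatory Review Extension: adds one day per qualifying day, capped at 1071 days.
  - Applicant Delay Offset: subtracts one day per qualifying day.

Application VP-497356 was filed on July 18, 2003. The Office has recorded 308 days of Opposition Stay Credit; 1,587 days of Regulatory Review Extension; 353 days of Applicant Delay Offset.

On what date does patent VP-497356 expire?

Base term: filing date + 21 years → 18 July 2024.
Opposition Stay Credit: +308 days → 22 May 2025.
Regulatory Review Extension: 1587 days claimed exceeds the 1071-day cap, so +1071 days → 27 April 2028.
Applicant Delay Offset: −353 days → 10 May 2027.

2027-05-10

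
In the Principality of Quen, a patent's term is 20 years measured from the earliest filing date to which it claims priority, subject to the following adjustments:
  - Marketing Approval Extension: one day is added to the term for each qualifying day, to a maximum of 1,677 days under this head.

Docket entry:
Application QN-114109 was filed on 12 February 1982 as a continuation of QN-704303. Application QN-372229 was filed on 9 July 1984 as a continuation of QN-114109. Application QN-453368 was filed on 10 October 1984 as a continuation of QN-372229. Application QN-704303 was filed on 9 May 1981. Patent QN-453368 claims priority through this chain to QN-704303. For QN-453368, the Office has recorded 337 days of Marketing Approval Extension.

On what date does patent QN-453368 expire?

April 11, 2002

Earliest priority filing: 9 May 1981.
Base term: 9 May 1981 + 20 years → 9 May 2001.
Marketing Approval Extension: 337 days (within the 1677-day cap) → +337 days → 11 April 2002.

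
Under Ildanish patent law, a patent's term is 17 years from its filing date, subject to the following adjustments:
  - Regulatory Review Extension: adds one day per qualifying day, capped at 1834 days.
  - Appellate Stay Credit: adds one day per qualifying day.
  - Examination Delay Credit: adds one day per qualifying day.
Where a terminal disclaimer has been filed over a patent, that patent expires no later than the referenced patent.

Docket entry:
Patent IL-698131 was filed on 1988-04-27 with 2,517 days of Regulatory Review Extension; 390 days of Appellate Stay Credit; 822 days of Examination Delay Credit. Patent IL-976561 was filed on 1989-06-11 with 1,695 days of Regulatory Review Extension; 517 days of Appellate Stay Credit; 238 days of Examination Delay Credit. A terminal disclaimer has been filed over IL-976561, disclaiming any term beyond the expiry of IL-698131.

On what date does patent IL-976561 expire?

2013-02-24

Natural term of IL-976561:
  Base: filing + 17 years → 11 June 2006.
  Regulatory Review Extension: 1695 days (within the 1834-day cap) → +1695 days → 31 January 2011.
  Appellate Stay Credit: +517 days → 1 July 2012.
  Examination Delay Credit: +238 days → 24 February 2013.
Expiry of referenced patent IL-698131:
  Base: filing + 17 years → 27 April 2005.
  Regulatory Review Extension: 2517 days claimed exceeds the 1834-day cap, so +1834 days → 5 May 2010.
  Appellate Stay Credit: +390 days → 30 May 2011.
  Examination Delay Credit: +822 days → 29 August 2013.
Terminal disclaimer: IL-976561 expires on the earlier of 24 February 2013 and 29 August 2013.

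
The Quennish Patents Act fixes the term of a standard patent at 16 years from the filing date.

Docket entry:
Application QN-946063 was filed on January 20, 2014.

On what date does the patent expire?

Filing date + 16 years → 20 January 2030.

2030-01-20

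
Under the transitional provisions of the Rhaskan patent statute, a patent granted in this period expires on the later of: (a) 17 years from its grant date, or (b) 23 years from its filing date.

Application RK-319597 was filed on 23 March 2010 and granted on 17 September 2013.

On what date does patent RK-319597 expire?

(a) grant + 17 years → 17 September 2030.
(b) filing + 23 years → 23 March 2033.
Later of the two: 23 March 2033.

March 23, 2033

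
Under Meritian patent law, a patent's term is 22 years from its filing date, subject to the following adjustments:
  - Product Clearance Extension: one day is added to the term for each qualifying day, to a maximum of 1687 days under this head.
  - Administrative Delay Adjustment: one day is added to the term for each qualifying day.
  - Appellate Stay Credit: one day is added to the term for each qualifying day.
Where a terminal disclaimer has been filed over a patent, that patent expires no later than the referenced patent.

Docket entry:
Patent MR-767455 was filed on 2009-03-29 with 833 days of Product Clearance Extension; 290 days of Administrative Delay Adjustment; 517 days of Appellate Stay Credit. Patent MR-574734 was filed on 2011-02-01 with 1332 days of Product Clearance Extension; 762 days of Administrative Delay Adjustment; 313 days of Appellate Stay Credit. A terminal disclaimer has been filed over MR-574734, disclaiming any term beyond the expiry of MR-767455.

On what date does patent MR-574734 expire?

Natural term of MR-574734:
  Base: filing + 22 years → 1 February 2033.
  Product Clearance Extension: 1332 days (within the 1687-day cap) → +1332 days → 25 September 2036.
  Administrative Delay Adjustment: +762 days → 27 October 2038.
  Appellate Stay Credit: +313 days → 5 September 2039.
Expiry of referenced patent MR-767455:
  Base: filing + 22 years → 29 March 2031.
  Product Clearance Extension: 833 days (within the 1687-day cap) → +833 days → 9 July 2033.
  Administrative Delay Adjustment: +290 days → 25 April 2034.
  Appellate Stay Credit: +517 days → 24 September 2035.
Terminal disclaimer: MR-574734 expires on the earlier of 5 September 2039 and 24 September 2035.

September 24, 2035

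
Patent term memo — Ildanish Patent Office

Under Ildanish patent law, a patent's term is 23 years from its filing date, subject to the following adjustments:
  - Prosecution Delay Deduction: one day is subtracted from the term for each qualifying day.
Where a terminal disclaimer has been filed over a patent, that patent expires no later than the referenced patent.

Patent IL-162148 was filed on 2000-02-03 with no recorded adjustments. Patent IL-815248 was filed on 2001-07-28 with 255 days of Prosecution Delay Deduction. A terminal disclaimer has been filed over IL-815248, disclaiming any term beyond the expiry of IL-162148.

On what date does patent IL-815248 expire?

Natural term of IL-815248:
  Base: filing + 23 years → 28 July 2024.
  Prosecution Delay Deduction: −255 days → 16 November 2023.
Expiry of referenced patent IL-162148:
  Base: filing + 23 years → 3 February 2023.
Terminal disclaimer: IL-815248 expires on the earlier of 16 November 2023 and 3 February 2023.

February 3, 2023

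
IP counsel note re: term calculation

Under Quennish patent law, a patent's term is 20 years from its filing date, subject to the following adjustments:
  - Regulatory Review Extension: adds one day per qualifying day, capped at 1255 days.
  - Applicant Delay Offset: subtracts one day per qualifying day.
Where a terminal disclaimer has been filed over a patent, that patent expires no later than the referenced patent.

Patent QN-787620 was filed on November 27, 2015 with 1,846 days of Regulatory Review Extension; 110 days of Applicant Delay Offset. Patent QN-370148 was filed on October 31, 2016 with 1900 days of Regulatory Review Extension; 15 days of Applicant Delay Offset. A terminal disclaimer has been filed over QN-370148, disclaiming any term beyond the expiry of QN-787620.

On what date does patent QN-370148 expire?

2039-01-15

Natural term of QN-370148:
  Base: filing + 20 years → 31 October 2036.
  Regulatory Review Extension: 1900 days claimed exceeds the 1255-day cap, so +1255 days → 8 April 2040.
  Applicant Delay Offset: −15 days → 24 March 2040.
Expiry of referenced patent QN-787620:
  Base: filing + 20 years → 27 November 2035.
  Regulatory Review Extension: 1846 days claimed exceeds the 1255-day cap, so +1255 days → 5 May 2039.
  Applicant Delay Offset: −110 days → 15 January 2039.
Terminal disclaimer: QN-370148 expires on the earlier of 24 March 2040 and 15 January 2039.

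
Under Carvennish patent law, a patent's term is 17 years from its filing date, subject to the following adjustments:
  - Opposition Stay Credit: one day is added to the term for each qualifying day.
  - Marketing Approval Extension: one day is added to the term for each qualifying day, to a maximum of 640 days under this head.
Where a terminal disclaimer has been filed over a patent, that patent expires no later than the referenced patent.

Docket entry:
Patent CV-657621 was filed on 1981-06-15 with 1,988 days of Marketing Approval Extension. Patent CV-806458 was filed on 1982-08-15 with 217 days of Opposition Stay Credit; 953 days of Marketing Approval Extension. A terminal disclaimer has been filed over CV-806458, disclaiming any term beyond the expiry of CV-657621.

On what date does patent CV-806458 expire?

2000-03-16

Natural term of CV-806458:
  Base: filing + 17 years → 15 August 1999.
  Opposition Stay Credit: +217 days → 19 March 2000.
  Marketing Approval Extension: 953 days claimed exceeds the 640-day cap, so +640 days → 19 December 2001.
Expiry of referenced patent CV-657621:
  Base: filing + 17 years → 15 June 1998.
  Marketing Approval Extension: 1988 days claimed exceeds the 640-day cap, so +640 days → 16 March 2000.
Terminal disclaimer: CV-806458 expires on the earlier of 19 December 2001 and 16 March 2000.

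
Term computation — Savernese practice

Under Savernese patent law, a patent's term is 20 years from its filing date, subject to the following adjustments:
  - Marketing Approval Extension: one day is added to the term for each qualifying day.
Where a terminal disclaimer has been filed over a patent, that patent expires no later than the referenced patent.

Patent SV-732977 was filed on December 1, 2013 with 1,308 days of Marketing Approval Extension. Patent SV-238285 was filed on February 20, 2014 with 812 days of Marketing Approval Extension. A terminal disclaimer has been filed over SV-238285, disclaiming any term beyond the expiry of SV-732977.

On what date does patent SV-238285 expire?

Natural term of SV-238285:
  Base: filing + 20 years → 20 February 2034.
  Marketing Approval Extension: +812 days → 12 May 2036.
Expiry of referenced patent SV-732977:
  Base: filing + 20 years → 1 December 2033.
  Marketing Approval Extension: +1308 days → 1 July 2037.
Terminal disclaimer: SV-238285 expires on the earlier of 12 May 2036 and 1 July 2037.

May 12, 2036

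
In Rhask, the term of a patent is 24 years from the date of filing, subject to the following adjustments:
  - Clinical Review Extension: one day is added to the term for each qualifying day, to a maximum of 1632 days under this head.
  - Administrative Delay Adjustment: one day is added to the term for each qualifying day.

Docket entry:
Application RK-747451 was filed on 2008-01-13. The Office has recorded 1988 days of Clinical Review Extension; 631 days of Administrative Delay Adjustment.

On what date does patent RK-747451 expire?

March 25, 2038

Base term: filing date + 24 years → 13 January 2032.
Clinical Review Extension: 1988 days claimed exceeds the 1632-day cap, so +1632 days → 2 July 2036.
Administrative Delay Adjustment: +631 days → 25 March 2038.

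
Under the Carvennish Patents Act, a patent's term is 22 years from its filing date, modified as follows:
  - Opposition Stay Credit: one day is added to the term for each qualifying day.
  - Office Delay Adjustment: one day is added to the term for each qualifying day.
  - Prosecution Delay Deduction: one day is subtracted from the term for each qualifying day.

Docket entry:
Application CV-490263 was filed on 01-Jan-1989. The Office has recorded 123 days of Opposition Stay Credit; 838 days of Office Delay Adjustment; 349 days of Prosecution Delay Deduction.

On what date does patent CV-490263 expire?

2012-09-04

Base term: filing date + 22 years → 1 January 2011.
Opposition Stay Credit: +123 days → 4 May 2011.
Office Delay Adjustment: +838 days → 19 August 2013.
Prosecution Delay Deduction: −349 days → 4 September 2012.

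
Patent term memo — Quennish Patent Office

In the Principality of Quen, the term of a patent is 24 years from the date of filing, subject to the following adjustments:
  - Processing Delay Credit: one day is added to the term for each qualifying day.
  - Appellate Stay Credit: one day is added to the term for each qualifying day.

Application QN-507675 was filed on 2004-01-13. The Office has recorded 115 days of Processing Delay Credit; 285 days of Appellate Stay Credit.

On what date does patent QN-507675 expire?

Base term: filing date + 24 years → 13 January 2028.
Processing Delay Credit: +115 days → 7 May 2028.
Appellate Stay Credit: +285 days → 16 February 2029.

February 16, 2029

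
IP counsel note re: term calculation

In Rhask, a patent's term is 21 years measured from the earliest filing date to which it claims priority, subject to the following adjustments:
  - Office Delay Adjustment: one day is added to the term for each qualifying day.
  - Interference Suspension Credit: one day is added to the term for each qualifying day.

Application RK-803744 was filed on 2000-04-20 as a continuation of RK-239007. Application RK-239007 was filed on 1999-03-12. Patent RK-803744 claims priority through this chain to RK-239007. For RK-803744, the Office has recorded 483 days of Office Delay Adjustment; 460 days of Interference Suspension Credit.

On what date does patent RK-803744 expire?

Earliest priority filing: 12 March 1999.
Base term: 12 March 1999 + 21 years → 12 March 2020.
Office Delay Adjustment: +483 days → 8 July 2021.
Interference Suspension Credit: +460 days → 11 October 2022.

October 11, 2022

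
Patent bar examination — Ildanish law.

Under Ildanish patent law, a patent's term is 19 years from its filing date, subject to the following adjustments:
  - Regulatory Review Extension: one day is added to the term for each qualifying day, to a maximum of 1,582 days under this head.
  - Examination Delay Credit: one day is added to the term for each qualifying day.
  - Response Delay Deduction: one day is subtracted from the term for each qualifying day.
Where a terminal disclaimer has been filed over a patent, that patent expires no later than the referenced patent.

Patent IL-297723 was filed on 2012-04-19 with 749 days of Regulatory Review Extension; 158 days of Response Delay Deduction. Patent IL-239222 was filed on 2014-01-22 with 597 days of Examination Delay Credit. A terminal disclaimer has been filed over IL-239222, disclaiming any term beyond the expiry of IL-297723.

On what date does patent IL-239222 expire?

November 30, 2032

Natural term of IL-239222:
  Base: filing + 19 years → 22 January 2033.
  Examination Delay Credit: +597 days → 11 September 2034.
Expiry of referenced patent IL-297723:
  Base: filing + 19 years → 19 April 2031.
  Regulatory Review Extension: 749 days (within the 1582-day cap) → +749 days → 7 May 2033.
  Response Delay Deduction: −158 days → 30 November 2032.
Terminal disclaimer: IL-239222 expires on the earlier of 11 September 2034 and 30 November 2032.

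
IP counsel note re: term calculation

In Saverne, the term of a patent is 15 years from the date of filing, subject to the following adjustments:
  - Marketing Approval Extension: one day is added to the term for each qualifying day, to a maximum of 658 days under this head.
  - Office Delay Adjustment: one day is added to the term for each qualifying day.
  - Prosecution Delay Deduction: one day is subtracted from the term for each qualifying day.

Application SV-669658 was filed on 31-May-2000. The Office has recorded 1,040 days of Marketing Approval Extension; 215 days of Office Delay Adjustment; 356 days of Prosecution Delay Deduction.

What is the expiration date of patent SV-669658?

Base term: filing date + 15 years → 31 May 2015.
Marketing Approval Extension: 1040 days claimed exceeds the 658-day cap, so +658 days → 19 March 2017.
Office Delay Adjustment: +215 days → 20 October 2017.
Prosecution Delay Deduction: −356 days → 29 October 2016.

2016-10-29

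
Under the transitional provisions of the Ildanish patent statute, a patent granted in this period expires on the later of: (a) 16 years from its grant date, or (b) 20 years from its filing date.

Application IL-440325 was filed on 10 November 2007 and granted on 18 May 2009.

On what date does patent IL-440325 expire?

2027-11-10

(a) grant + 16 years → 18 May 2025.
(b) filing + 20 years → 10 November 2027.
Later of the two: 10 November 2027.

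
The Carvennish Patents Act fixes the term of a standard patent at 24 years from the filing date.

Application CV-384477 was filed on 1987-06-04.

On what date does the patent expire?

2011-06-04

Filing date + 24 years → 4 June 2011.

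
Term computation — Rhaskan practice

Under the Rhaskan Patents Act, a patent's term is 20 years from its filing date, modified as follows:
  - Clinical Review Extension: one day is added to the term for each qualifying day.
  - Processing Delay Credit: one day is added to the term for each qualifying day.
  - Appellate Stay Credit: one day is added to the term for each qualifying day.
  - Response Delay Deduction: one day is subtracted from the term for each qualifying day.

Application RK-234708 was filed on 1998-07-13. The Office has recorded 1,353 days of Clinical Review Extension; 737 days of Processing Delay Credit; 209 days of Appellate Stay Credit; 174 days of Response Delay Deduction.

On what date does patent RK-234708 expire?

Base term: filing date + 20 years → 13 July 2018.
Clinical Review Extension: +1353 days → 27 March 2022.
Processing Delay Credit: +737 days → 2 April 2024.
Appellate Stay Credit: +209 days → 28 October 2024.
Response Delay Deduction: −174 days → 7 May 2024.

May 7, 2024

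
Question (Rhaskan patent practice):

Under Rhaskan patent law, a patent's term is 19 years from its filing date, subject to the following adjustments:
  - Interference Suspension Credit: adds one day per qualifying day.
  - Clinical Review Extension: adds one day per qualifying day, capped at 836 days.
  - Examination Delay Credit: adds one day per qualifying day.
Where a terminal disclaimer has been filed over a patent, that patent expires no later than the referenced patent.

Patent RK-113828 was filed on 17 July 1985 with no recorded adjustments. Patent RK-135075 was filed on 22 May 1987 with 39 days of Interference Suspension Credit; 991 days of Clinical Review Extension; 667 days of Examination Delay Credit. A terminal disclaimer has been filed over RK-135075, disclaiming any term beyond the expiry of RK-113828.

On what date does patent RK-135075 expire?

July 17, 2004

Natural term of RK-135075:
  Base: filing + 19 years → 22 May 2006.
  Interference Suspension Credit: +39 days → 30 June 2006.
  Clinical Review Extension: 991 days claimed exceeds the 836-day cap, so +836 days → 13 October 2008.
  Examination Delay Credit: +667 days → 11 August 2010.
Expiry of referenced patent RK-113828:
  Base: filing + 19 years → 17 July 2004.
Terminal disclaimer: RK-135075 expires on the earlier of 11 August 2010 and 17 July 2004.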